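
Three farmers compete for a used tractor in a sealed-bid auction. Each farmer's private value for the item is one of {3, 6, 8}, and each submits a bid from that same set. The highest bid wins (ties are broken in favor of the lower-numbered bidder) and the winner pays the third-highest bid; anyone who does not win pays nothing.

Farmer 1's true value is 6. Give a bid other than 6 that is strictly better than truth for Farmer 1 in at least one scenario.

Suppose Farmer 2 bids 3 and Farmer 3 bids 8.
Bid 6: loses, pays 0, utility 0.
Bid 8: wins, pays 3, utility 6 - 3 = 3.
So bidding 8 beats truth here (3 > 0).

8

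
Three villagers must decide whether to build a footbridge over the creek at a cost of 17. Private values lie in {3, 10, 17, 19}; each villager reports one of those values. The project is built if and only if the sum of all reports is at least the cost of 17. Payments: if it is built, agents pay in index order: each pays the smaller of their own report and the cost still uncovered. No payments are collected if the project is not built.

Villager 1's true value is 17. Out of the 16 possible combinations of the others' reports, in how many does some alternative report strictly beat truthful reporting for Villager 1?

15

Others report (3, 10): truth gives 0; report 10 gives 7 > 0. Violating.
Others report (3, 17): truth gives 0; report 3 gives 14 > 0. Violating.
Others report (3, 19): truth gives 0; report 3 gives 14 > 0. Violating.
Others report (10, 3): truth gives 0; report 10 gives 7 > 0. Violating.
Others report (3, 3): truth gives 0; no alternative beats it.
(Checking all 16 profiles: 15 have a profitable deviation, 1 does not.)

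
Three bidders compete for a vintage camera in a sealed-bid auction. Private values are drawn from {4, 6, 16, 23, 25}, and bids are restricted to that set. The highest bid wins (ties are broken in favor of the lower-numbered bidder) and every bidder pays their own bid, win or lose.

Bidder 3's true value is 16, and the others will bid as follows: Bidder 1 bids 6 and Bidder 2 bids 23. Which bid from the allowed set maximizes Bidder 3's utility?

4

Bid 4: loses but pays 4, utility -4.
Bid 6: loses but pays 6, utility -6.
Bid 16: loses but pays 16, utility -16.
Bid 23: loses but pays 23, utility -23.
Bid 25: wins, pays 25, utility 16 - 25 = -9.
The best choice is 4 with utility -4.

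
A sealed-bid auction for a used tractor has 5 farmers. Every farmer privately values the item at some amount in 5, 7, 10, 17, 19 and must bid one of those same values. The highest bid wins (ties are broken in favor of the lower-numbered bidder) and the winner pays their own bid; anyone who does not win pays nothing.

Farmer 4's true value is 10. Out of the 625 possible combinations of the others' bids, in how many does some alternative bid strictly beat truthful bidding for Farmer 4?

Others bid (5, 5, 5, 5): truth gives 0; bid 7 gives 3 > 0. Violating.
Others bid (5, 5, 5, 7): truth gives 0; bid 7 gives 3 > 0. Violating.
Others bid (5, 5, 5, 10): truth gives 0; no alternative beats it.
Others bid (5, 5, 5, 17): truth gives 0; no alternative beats it.
(Checking all 625 profiles: 2 have a profitable deviation, 623 do not.)

2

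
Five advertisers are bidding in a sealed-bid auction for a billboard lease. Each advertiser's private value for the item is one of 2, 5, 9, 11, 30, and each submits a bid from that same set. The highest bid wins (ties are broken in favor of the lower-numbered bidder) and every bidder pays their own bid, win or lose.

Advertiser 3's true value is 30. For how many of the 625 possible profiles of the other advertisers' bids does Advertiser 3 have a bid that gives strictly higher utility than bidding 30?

Others bid (2, 2, 2, 2): truth gives 0; bid 5 gives 25 > 0. Violating.
Others bid (2, 2, 2, 5): truth gives 0; bid 5 gives 25 > 0. Violating.
Others bid (2, 2, 2, 9): truth gives 0; bid 9 gives 21 > 0. Violating.
Others bid (2, 2, 2, 11): truth gives 0; bid 11 gives 19 > 0. Violating.
Others bid (2, 2, 2, 30): truth gives 0; no alternative beats it.
Others bid (2, 2, 5, 30): truth gives 0; no alternative beats it.
(Checking all 625 profiles: 369 have a profitable deviation, 256 do not.)

369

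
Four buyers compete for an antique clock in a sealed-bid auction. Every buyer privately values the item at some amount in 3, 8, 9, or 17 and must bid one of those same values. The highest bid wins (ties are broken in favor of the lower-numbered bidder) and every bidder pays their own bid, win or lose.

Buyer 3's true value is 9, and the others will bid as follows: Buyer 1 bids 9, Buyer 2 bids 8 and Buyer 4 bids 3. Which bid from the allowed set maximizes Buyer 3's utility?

3

Bid 3: loses but pays 3, utility -3.
Bid 8: loses but pays 8, utility -8.
Bid 9: loses but pays 9, utility -9.
Bid 17: wins, pays 17, utility 9 - 17 = -8.
The best choice is 3 with utility -3.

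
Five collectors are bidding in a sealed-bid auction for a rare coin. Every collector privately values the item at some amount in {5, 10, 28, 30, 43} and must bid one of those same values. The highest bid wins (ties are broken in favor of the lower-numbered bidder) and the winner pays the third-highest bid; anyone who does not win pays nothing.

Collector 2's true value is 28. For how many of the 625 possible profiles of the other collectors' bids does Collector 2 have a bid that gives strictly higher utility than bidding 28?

64

Others bid (5, 5, 5, 30): truth gives 0; bid 30 gives 23 > 0. Violating.
Others bid (5, 5, 5, 43): truth gives 0; bid 43 gives 23 > 0. Violating.
Others bid (5, 5, 10, 30): truth gives 0; bid 30 gives 18 > 0. Violating.
Others bid (5, 5, 10, 43): truth gives 0; bid 43 gives 18 > 0. Violating.
Others bid (5, 5, 5, 5): truth gives 23; no alternative beats it.
Others bid (5, 5, 5, 10): truth gives 23; no alternative beats it.
(Checking all 625 profiles: 64 have a profitable deviation, 561 do not.)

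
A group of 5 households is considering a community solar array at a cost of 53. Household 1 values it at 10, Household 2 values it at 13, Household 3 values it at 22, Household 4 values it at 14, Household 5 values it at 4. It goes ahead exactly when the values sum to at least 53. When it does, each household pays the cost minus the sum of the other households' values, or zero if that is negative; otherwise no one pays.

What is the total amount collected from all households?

Total value 63 ≥ cost 53, so it is built.
Household 1: others sum to 53; max(0, 53 - 53) = 0.
Household 2: others sum to 50; max(0, 53 - 50) = 3.
Household 3: others sum to 41; max(0, 53 - 41) = 12.
Household 4: others sum to 49; max(0, 53 - 49) = 4.
Household 5: others sum to 59; max(0, 53 - 59) = 0.
Total collected = 0 + 3 + 12 + 4 + 0 = 19.

19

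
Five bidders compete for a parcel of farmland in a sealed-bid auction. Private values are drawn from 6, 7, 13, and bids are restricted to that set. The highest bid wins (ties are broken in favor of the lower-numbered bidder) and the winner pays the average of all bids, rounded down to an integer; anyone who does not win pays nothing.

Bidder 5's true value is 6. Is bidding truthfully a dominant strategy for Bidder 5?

Check each profile of the others' bids and compare truth against every alternative bid.
Others bid (6, 6, 6, 6): truth gives 0, best alternative gives 0.
Others bid (6, 6, 6, 7): truth gives 0, best alternative gives 0.
Others bid (6, 6, 6, 13): truth gives 0, best alternative gives 0.
Others bid (6, 6, 7, 6): truth gives 0, best alternative gives 0.
Others bid (6, 6, 7, 7): truth gives 0, best alternative gives 0.
Others bid (6, 6, 7, 13): truth gives 0, best alternative gives 0.
(Remaining 75 profiles checked similarly; truth is weakly best in each.)
In every case the truthful bid is at least as good as any alternative, so it is a dominant strategy.

Yes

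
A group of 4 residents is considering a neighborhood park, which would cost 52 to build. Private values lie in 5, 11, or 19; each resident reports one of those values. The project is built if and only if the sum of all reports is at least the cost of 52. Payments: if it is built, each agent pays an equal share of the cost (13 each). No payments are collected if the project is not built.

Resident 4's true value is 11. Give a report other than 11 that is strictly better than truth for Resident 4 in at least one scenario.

5

Suppose Resident 1 reports 5, Resident 2 reports 19 and Resident 3 reports 19.
Report 11: project built, pays 13, utility 11 - 13 = -2.
Report 5: project not built, utility 0.
So reporting 5 beats truth here (0 > -2).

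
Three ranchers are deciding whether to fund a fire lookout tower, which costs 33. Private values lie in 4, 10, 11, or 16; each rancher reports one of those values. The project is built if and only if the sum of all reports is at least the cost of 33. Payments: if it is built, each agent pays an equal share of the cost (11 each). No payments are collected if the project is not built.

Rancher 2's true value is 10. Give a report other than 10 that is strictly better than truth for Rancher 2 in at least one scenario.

Suppose Rancher 1 reports 10 and Rancher 3 reports 16.
Report 10: project built, pays 11, utility 10 - 11 = -1.
Report 4: project not built, utility 0.
So reporting 4 beats truth here (0 > -1).

4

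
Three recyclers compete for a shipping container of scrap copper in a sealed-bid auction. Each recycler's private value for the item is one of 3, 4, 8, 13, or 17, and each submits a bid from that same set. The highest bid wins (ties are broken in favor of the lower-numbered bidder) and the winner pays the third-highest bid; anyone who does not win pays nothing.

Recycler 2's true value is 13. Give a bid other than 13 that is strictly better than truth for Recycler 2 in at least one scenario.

17

Suppose Recycler 1 bids 3 and Recycler 3 bids 17.
Bid 13: loses, pays 0, utility 0.
Bid 17: wins, pays 3, utility 13 - 3 = 10.
So bidding 17 beats truth here (10 > 0).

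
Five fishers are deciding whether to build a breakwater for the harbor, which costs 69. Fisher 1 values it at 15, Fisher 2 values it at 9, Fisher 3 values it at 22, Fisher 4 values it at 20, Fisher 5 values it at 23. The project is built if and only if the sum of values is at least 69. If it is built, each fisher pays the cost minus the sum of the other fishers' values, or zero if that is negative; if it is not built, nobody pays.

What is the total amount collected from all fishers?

5

Total value 89 ≥ cost 69, so it is built.
Fisher 1: others sum to 74; max(0, 69 - 74) = 0.
Fisher 2: others sum to 80; max(0, 69 - 80) = 0.
Fisher 3: others sum to 67; max(0, 69 - 67) = 2.
Fisher 4: others sum to 69; max(0, 69 - 69) = 0.
Fisher 5: others sum to 66; max(0, 69 - 66) = 3.
Total collected = 0 + 0 + 2 + 0 + 3 = 5.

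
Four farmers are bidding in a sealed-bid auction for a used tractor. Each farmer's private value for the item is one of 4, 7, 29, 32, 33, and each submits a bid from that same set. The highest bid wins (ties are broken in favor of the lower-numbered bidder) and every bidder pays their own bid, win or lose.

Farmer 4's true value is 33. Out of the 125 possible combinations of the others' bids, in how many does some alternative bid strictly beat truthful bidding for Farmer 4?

88

Others bid (4, 4, 4): truth gives 0; bid 7 gives 26 > 0. Violating.
Others bid (4, 4, 7): truth gives 0; bid 29 gives 4 > 0. Violating.
Others bid (4, 4, 29): truth gives 0; bid 32 gives 1 > 0. Violating.
Others bid (4, 4, 33): truth gives -33; bid 4 gives -4 > -33. Violating.
Others bid (4, 4, 32): truth gives 0; no alternative beats it.
Others bid (4, 7, 32): truth gives 0; no alternative beats it.
(Checking all 125 profiles: 88 have a profitable deviation, 37 do not.)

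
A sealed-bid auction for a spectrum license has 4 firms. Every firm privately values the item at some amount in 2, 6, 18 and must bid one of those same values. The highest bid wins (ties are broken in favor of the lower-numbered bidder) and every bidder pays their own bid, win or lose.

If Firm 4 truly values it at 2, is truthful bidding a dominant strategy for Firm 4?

Check each profile of the others' bids and compare truth against every alternative bid.
Others bid (2, 2, 6): truth gives -2, best alternative gives -6.
Others bid (2, 2, 18): truth gives -2, best alternative gives -6.
Others bid (2, 6, 2): truth gives -2, best alternative gives -6.
Others bid (2, 6, 6): truth gives -2, best alternative gives -6.
Others bid (2, 6, 18): truth gives -2, best alternative gives -6.
Others bid (2, 18, 2): truth gives -2, best alternative gives -6.
(Remaining 21 profiles checked similarly; truth is weakly best in each.)
In every case the truthful bid is at least as good as any alternative, so it is a dominant strategy.

Yes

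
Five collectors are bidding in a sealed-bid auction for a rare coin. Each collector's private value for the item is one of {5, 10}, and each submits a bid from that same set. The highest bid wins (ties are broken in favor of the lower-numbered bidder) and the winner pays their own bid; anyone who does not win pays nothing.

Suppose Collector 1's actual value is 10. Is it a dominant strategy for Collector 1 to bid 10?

Consider the case where Collector 2 bids 5, Collector 3 bids 5, Collector 4 bids 5 and Collector 5 bids 5.
Truthful bid 10: wins, pays 10, utility 10 - 10 = 0.
Bid 5 instead: wins, pays 5, utility 10 - 5 = 5.
Since 5 > 0, bidding 5 is strictly better here, so truthful bidding is not dominant.

No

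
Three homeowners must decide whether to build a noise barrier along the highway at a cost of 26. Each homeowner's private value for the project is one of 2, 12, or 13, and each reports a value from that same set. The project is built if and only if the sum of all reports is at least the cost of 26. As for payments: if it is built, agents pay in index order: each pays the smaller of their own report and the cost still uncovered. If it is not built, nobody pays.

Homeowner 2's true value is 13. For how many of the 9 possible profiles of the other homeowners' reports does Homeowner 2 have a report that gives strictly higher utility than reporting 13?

Others report (2, 12): truth gives 0; report 12 gives 1 > 0. Violating.
Others report (2, 13): truth gives 0; report 12 gives 1 > 0. Violating.
Others report (12, 2): truth gives 0; report 12 gives 1 > 0. Violating.
Others report (12, 12): truth gives 0; report 2 gives 11 > 0. Violating.
Others report (2, 2): truth gives 0; no alternative beats it.
(Checking all 9 profiles: 8 have a profitable deviation, 1 does not.)

8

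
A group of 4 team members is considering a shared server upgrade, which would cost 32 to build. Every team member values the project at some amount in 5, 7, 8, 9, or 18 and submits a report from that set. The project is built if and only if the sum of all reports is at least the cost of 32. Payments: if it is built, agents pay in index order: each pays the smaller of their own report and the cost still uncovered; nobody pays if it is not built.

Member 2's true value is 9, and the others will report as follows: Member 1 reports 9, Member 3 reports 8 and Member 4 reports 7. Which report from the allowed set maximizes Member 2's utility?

Report 5: project not built, utility 0.
Report 7: project not built, utility 0.
Report 8: project built, pays 8, utility 9 - 8 = 1.
Report 9: project built, pays 9, utility 9 - 9 = 0.
Report 18: project built, pays 18, utility 9 - 18 = -9.
The best choice is 8 with utility 1.

8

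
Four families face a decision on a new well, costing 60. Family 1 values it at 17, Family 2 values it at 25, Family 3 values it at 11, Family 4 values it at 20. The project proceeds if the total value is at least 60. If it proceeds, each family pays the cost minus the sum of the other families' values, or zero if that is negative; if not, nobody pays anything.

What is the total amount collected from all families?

23

Total value 73 ≥ cost 60, so it is built.
Family 1: others sum to 56; max(0, 60 - 56) = 4.
Family 2: others sum to 48; max(0, 60 - 48) = 12.
Family 3: others sum to 62; max(0, 60 - 62) = 0.
Family 4: others sum to 53; max(0, 60 - 53) = 7.
Total collected = 4 + 12 + 0 + 7 = 23.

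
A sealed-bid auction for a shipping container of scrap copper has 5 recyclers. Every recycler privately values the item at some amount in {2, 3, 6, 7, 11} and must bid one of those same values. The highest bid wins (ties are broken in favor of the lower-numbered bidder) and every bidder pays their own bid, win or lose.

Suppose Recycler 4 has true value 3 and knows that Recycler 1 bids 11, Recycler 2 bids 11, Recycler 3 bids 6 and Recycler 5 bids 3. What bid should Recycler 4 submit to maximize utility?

Bid 2: loses but pays 2, utility -2.
Bid 3: loses but pays 3, utility -3.
Bid 6: loses but pays 6, utility -6.
Bid 7: loses but pays 7, utility -7.
Bid 11: loses but pays 11, utility -11.
The best choice is 2 with utility -2.

2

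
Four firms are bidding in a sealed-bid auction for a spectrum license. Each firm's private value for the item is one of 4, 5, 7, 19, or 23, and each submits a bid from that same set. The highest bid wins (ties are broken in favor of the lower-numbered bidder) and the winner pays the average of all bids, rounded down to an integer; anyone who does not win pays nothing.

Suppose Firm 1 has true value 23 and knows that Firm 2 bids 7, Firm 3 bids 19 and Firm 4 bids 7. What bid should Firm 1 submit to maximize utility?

19

Bid 4: loses, pays 0, utility 0.
Bid 5: loses, pays 0, utility 0.
Bid 7: loses, pays 0, utility 0.
Bid 19: wins, pays 13, utility 23 - 13 = 10.
Bid 23: wins, pays 14, utility 23 - 14 = 9.
The best choice is 19 with utility 10.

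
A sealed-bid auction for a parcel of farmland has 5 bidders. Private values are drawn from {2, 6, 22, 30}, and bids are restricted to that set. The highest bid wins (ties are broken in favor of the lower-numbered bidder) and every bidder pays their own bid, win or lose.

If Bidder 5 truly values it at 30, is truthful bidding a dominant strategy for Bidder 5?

Consider the case where Bidder 1 bids 2, Bidder 2 bids 2, Bidder 3 bids 2 and Bidder 4 bids 2.
Truthful bid 30: wins, pays 30, utility 30 - 30 = 0.
Bid 6 instead: wins, pays 6, utility 30 - 6 = 24.
Since 24 > 0, bidding 6 is strictly better here, so truthful bidding is not dominant.

No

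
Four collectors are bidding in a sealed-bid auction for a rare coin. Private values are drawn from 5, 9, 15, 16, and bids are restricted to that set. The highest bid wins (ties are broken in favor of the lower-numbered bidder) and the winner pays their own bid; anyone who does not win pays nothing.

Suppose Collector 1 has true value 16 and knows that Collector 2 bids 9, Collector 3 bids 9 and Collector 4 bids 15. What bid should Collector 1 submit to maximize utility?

15

Bid 5: loses, pays 0, utility 0.
Bid 9: loses, pays 0, utility 0.
Bid 15: wins, pays 15, utility 16 - 15 = 1.
Bid 16: wins, pays 16, utility 16 - 16 = 0.
The best choice is 15 with utility 1.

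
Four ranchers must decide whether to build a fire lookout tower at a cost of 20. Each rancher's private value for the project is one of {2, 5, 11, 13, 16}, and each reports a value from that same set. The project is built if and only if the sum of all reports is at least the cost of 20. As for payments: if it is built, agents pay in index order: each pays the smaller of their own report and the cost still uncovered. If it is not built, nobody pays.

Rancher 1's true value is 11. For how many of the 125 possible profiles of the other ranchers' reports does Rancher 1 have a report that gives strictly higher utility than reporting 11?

118

Others report (2, 2, 11): truth gives 0; report 5 gives 6 > 0. Violating.
Others report (2, 2, 13): truth gives 0; report 5 gives 6 > 0. Violating.
Others report (2, 2, 16): truth gives 0; report 2 gives 9 > 0. Violating.
Others report (2, 5, 11): truth gives 0; report 2 gives 9 > 0. Violating.
Others report (2, 2, 2): truth gives 0; no alternative beats it.
Others report (2, 2, 5): truth gives 0; no alternative beats it.
(Checking all 125 profiles: 118 have a profitable deviation, 7 do not.)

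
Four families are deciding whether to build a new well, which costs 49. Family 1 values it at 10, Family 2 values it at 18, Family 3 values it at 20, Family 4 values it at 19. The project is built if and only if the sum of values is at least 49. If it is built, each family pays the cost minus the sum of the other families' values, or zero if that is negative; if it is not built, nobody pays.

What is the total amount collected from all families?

3

Total value 67 ≥ cost 49, so it is built.
Family 1: others sum to 57; max(0, 49 - 57) = 0.
Family 2: others sum to 49; max(0, 49 - 49) = 0.
Family 3: others sum to 47; max(0, 49 - 47) = 2.
Family 4: others sum to 48; max(0, 49 - 48) = 1.
Total collected = 0 + 0 + 2 + 1 = 3.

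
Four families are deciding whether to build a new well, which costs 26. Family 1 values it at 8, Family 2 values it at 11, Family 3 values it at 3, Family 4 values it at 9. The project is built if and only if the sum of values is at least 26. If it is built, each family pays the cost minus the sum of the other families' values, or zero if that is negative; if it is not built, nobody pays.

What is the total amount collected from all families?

Total value 31 ≥ cost 26, so it is built.
Family 1: others sum to 23; max(0, 26 - 23) = 3.
Family 2: others sum to 20; max(0, 26 - 20) = 6.
Family 3: others sum to 28; max(0, 26 - 28) = 0.
Family 4: others sum to 22; max(0, 26 - 22) = 4.
Total collected = 3 + 6 + 0 + 4 = 13.

13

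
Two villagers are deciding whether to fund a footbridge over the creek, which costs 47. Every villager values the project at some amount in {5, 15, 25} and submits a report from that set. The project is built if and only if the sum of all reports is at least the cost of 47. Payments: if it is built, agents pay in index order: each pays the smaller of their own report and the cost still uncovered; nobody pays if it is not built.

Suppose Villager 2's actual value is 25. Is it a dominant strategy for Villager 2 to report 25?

Yes

Check each profile of the others' reports and compare truth against every alternative report.
Others report (25): truth gives 3, best alternative gives 0.
Others report (5): truth gives 0, best alternative gives 0.
Others report (15): truth gives 0, best alternative gives 0.
In every case the truthful report is at least as good as any alternative, so it is a dominant strategy.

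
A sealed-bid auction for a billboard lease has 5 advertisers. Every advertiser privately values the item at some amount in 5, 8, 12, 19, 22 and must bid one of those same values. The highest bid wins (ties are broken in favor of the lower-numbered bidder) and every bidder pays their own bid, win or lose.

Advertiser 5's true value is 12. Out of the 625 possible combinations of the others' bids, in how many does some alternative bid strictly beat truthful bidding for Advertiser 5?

610

Others bid (5, 5, 5, 5): truth gives 0; bid 8 gives 4 > 0. Violating.
Others bid (5, 5, 5, 12): truth gives -12; bid 5 gives -5 > -12. Violating.
Others bid (5, 5, 5, 19): truth gives -12; bid 5 gives -5 > -12. Violating.
Others bid (5, 5, 5, 22): truth gives -12; bid 5 gives -5 > -12. Violating.
Others bid (5, 5, 5, 8): truth gives 0; no alternative beats it.
Others bid (5, 5, 8, 5): truth gives 0; no alternative beats it.
(Checking all 625 profiles: 610 have a profitable deviation, 15 do not.)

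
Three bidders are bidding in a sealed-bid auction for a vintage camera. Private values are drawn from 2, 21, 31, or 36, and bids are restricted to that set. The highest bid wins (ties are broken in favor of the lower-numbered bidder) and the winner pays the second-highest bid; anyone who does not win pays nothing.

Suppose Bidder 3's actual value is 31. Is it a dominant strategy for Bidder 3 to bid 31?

Yes

Check each profile of the others' bids and compare truth against every alternative bid.
Others bid (2, 2): truth gives 29, best alternative gives 29.
Others bid (2, 21): truth gives 10, best alternative gives 10.
Others bid (21, 2): truth gives 10, best alternative gives 10.
Others bid (21, 21): truth gives 10, best alternative gives 10.
Others bid (2, 31): truth gives 0, best alternative gives 0.
Others bid (2, 36): truth gives 0, best alternative gives 0.
(Remaining 10 profiles checked similarly; truth is weakly best in each.)
In every case the truthful bid is at least as good as any alternative, so it is a dominant strategy.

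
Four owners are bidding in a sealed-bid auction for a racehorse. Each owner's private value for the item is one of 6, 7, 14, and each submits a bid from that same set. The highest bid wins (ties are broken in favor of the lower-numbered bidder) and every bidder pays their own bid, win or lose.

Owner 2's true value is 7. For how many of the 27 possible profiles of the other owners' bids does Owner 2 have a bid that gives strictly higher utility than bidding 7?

23

Others bid (6, 6, 14): truth gives -7; bid 6 gives -6 > -7. Violating.
Others bid (6, 7, 14): truth gives -7; bid 6 gives -6 > -7. Violating.
Others bid (6, 14, 6): truth gives -7; bid 6 gives -6 > -7. Violating.
Others bid (6, 14, 7): truth gives -7; bid 6 gives -6 > -7. Violating.
Others bid (6, 6, 6): truth gives 0; no alternative beats it.
Others bid (6, 6, 7): truth gives 0; no alternative beats it.
(Checking all 27 profiles: 23 have a profitable deviation, 4 do not.)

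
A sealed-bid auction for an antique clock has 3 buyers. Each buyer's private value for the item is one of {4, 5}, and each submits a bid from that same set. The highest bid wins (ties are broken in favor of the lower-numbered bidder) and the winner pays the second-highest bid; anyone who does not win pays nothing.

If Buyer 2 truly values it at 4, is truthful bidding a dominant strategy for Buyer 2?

Check each profile of the others' bids and compare truth against every alternative bid.
Others bid (4, 5): truth gives 0, best alternative gives -1.
Others bid (4, 4): truth gives 0, best alternative gives 0.
Others bid (5, 4): truth gives 0, best alternative gives 0.
Others bid (5, 5): truth gives 0, best alternative gives 0.
In every case the truthful bid is at least as good as any alternative, so it is a dominant strategy.

Yes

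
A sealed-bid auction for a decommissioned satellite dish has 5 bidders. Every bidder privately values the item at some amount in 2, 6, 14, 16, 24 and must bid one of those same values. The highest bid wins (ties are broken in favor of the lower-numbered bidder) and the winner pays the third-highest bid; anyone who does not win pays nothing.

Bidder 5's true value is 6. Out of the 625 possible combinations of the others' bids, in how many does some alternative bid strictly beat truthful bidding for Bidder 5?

12

Others bid (2, 2, 2, 6): truth gives 0; bid 14 gives 4 > 0. Violating.
Others bid (2, 2, 2, 14): truth gives 0; bid 16 gives 4 > 0. Violating.
Others bid (2, 2, 2, 16): truth gives 0; bid 24 gives 4 > 0. Violating.
Others bid (2, 2, 6, 2): truth gives 0; bid 14 gives 4 > 0. Violating.
Others bid (2, 2, 2, 2): truth gives 4; no alternative beats it.
Others bid (2, 2, 2, 24): truth gives 0; no alternative beats it.
(Checking all 625 profiles: 12 have a profitable deviation, 613 do not.)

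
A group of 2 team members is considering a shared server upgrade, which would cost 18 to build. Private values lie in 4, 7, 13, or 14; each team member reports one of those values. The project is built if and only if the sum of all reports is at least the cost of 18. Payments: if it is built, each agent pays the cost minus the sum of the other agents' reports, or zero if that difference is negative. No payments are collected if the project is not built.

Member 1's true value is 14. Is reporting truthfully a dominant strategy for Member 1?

Check each profile of the others' reports and compare truth against every alternative report.
Others report (14): truth gives 10, best alternative gives 10.
Others report (13): truth gives 9, best alternative gives 9.
Others report (7): truth gives 3, best alternative gives 3.
Others report (4): truth gives 0, best alternative gives 0.
In every case the truthful report is at least as good as any alternative, so it is a dominant strategy.

Yes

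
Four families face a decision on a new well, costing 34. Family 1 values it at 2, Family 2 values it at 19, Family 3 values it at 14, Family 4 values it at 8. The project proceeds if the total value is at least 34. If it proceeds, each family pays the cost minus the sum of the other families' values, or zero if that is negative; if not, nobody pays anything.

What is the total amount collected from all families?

Total value 43 ≥ cost 34, so it is built.
Family 1: others sum to 41; max(0, 34 - 41) = 0.
Family 2: others sum to 24; max(0, 34 - 24) = 10.
Family 3: others sum to 29; max(0, 34 - 29) = 5.
Family 4: others sum to 35; max(0, 34 - 35) = 0.
Total collected = 0 + 10 + 5 + 0 = 15.

15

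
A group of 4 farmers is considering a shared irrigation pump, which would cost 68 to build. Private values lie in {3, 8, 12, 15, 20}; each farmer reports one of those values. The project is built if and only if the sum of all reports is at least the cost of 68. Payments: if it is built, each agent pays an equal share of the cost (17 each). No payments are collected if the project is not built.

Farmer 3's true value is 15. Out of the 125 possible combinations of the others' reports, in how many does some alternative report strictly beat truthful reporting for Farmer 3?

4

Others report (15, 20, 20): truth gives -2; report 3 gives 0 > -2. Violating.
Others report (20, 15, 20): truth gives -2; report 3 gives 0 > -2. Violating.
Others report (20, 20, 15): truth gives -2; report 3 gives 0 > -2. Violating.
Others report (20, 20, 20): truth gives -2; report 3 gives 0 > -2. Violating.
Others report (3, 3, 3): truth gives 0; no alternative beats it.
Others report (3, 3, 8): truth gives 0; no alternative beats it.
(Checking all 125 profiles: 4 have a profitable deviation, 121 do not.)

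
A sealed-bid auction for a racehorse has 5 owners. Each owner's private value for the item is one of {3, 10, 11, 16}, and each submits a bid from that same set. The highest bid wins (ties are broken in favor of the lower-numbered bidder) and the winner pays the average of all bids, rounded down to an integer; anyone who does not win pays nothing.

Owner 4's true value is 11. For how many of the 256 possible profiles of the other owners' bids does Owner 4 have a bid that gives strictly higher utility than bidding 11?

51

Others bid (3, 3, 3, 10): truth gives 5; bid 10 gives 6 > 5. Violating.
Others bid (3, 3, 3, 16): truth gives 0; bid 16 gives 3 > 0. Violating.
Others bid (3, 3, 10, 16): truth gives 0; bid 16 gives 2 > 0. Violating.
Others bid (3, 3, 11, 3): truth gives 0; bid 16 gives 4 > 0. Violating.
Others bid (3, 3, 3, 3): truth gives 7; no alternative beats it.
Others bid (3, 3, 3, 11): truth gives 5; no alternative beats it.
(Checking all 256 profiles: 51 have a profitable deviation, 205 do not.)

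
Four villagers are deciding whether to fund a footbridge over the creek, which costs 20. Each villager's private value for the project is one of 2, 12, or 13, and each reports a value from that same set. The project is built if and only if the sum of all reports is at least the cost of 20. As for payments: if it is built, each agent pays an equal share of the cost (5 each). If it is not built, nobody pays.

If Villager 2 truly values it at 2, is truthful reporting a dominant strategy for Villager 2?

Yes

Check each profile of the others' reports and compare truth against every alternative report.
Others report (2, 2, 12): truth gives 0, best alternative gives -3.
Others report (2, 2, 13): truth gives 0, best alternative gives -3.
Others report (2, 12, 2): truth gives 0, best alternative gives -3.
Others report (2, 13, 2): truth gives 0, best alternative gives -3.
Others report (12, 2, 2): truth gives 0, best alternative gives -3.
Others report (13, 2, 2): truth gives 0, best alternative gives -3.
(Remaining 21 profiles checked similarly; truth is weakly best in each.)
In every case the truthful report is at least as good as any alternative, so it is a dominant strategy.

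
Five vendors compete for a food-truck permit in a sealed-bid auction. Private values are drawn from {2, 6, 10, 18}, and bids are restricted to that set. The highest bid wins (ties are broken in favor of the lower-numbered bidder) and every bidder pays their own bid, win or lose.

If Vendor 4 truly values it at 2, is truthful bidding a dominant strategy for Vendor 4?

Check each profile of the others' bids and compare truth against every alternative bid.
Others bid (2, 2, 2, 10): truth gives -2, best alternative gives -6.
Others bid (2, 2, 2, 18): truth gives -2, best alternative gives -6.
Others bid (2, 2, 6, 2): truth gives -2, best alternative gives -6.
Others bid (2, 2, 6, 6): truth gives -2, best alternative gives -6.
Others bid (2, 2, 6, 10): truth gives -2, best alternative gives -6.
Others bid (2, 2, 6, 18): truth gives -2, best alternative gives -6.
(Remaining 250 profiles checked similarly; truth is weakly best in each.)
In every case the truthful bid is at least as good as any alternative, so it is a dominant strategy.

Yes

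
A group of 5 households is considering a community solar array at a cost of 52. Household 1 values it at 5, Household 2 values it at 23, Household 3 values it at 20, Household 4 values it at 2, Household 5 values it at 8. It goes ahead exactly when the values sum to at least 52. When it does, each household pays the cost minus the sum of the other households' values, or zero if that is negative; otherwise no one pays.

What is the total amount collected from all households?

Total value 58 ≥ cost 52, so it is built.
Household 1: others sum to 53; max(0, 52 - 53) = 0.
Household 2: others sum to 35; max(0, 52 - 35) = 17.
Household 3: others sum to 38; max(0, 52 - 38) = 14.
Household 4: others sum to 56; max(0, 52 - 56) = 0.
Household 5: others sum to 50; max(0, 52 - 50) = 2.
Total collected = 0 + 17 + 14 + 0 + 2 = 33.

33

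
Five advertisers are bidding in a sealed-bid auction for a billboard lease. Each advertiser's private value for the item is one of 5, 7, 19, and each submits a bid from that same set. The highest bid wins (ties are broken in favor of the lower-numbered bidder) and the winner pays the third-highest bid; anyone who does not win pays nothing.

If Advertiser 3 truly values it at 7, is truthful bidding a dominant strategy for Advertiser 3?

Consider the case where Advertiser 1 bids 5, Advertiser 2 bids 5, Advertiser 4 bids 5 and Advertiser 5 bids 19.
Truthful bid 7: loses, pays 0, utility 0.
Bid 19 instead: wins, pays 5, utility 7 - 5 = 2.
Since 2 > 0, bidding 19 is strictly better here, so truthful bidding is not dominant.

No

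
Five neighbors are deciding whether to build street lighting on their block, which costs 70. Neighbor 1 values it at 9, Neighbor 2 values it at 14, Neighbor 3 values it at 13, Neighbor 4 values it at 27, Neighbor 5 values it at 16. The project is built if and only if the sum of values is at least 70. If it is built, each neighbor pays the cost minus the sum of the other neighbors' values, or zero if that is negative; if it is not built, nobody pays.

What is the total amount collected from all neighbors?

34

Total value 79 ≥ cost 70, so it is built.
Neighbor 1: others sum to 70; max(0, 70 - 70) = 0.
Neighbor 2: others sum to 65; max(0, 70 - 65) = 5.
Neighbor 3: others sum to 66; max(0, 70 - 66) = 4.
Neighbor 4: others sum to 52; max(0, 70 - 52) = 18.
Neighbor 5: others sum to 63; max(0, 70 - 63) = 7.
Total collected = 0 + 5 + 4 + 18 + 7 = 34.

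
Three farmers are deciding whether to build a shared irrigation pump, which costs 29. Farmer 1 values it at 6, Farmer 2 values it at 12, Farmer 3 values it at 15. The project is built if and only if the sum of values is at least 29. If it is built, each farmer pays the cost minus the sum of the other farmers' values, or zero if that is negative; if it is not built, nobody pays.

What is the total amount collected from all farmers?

Total value 33 ≥ cost 29, so it is built.
Farmer 1: others sum to 27; max(0, 29 - 27) = 2.
Farmer 2: others sum to 21; max(0, 29 - 21) = 8.
Farmer 3: others sum to 18; max(0, 29 - 18) = 11.
Total collected = 2 + 8 + 11 = 21.

21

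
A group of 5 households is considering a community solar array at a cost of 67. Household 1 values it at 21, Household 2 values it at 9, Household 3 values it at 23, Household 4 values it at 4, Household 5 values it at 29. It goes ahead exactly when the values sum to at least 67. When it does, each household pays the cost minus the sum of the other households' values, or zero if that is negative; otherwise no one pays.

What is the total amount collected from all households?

Total value 86 ≥ cost 67, so it is built.
Household 1: others sum to 65; max(0, 67 - 65) = 2.
Household 2: others sum to 77; max(0, 67 - 77) = 0.
Household 3: others sum to 63; max(0, 67 - 63) = 4.
Household 4: others sum to 82; max(0, 67 - 82) = 0.
Household 5: others sum to 57; max(0, 67 - 57) = 10.
Total collected = 2 + 0 + 4 + 0 + 10 = 16.

16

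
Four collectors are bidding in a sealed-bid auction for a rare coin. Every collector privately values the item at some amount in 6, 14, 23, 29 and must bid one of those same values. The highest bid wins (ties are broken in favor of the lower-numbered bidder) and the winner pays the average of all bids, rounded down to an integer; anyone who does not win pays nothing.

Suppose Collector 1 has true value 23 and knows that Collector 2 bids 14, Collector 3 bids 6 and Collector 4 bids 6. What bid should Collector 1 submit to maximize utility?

Bid 6: loses, pays 0, utility 0.
Bid 14: wins, pays 10, utility 23 - 10 = 13.
Bid 23: wins, pays 12, utility 23 - 12 = 11.
Bid 29: wins, pays 13, utility 23 - 13 = 10.
The best choice is 14 with utility 13.

14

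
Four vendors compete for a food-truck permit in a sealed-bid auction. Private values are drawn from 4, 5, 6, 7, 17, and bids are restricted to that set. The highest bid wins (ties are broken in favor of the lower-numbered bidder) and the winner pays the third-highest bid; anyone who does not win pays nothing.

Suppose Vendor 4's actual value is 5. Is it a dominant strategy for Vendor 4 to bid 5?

Consider the case where Vendor 1 bids 4, Vendor 2 bids 4 and Vendor 3 bids 5.
Truthful bid 5: loses, pays 0, utility 0.
Bid 6 instead: wins, pays 4, utility 5 - 4 = 1.
Since 1 > 0, bidding 6 is strictly better here, so truthful bidding is not dominant.

No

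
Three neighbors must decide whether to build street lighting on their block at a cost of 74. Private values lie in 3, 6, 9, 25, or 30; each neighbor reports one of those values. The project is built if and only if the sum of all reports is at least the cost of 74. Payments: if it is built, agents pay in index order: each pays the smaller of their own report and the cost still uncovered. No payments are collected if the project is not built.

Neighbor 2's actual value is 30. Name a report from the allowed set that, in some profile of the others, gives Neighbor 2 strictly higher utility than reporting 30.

Suppose Neighbor 1 reports 25 and Neighbor 3 reports 25.
Report 30: project built, pays 30, utility 30 - 30 = 0.
Report 25: project built, pays 25, utility 30 - 25 = 5.
So reporting 25 beats truth here (5 > 0).

25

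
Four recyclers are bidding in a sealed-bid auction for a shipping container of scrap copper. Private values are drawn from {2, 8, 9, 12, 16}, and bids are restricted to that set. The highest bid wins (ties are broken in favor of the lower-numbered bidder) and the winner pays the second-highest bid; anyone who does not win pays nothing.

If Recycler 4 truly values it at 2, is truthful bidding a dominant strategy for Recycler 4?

Yes

Check each profile of the others' bids and compare truth against every alternative bid.
Others bid (2, 2, 2): truth gives 0, best alternative gives 0.
Others bid (2, 2, 8): truth gives 0, best alternative gives 0.
Others bid (2, 2, 9): truth gives 0, best alternative gives 0.
Others bid (2, 2, 12): truth gives 0, best alternative gives 0.
Others bid (2, 2, 16): truth gives 0, best alternative gives 0.
Others bid (2, 8, 2): truth gives 0, best alternative gives 0.
(Remaining 119 profiles checked similarly; truth is weakly best in each.)
In every case the truthful bid is at least as good as any alternative, so it is a dominant strategy.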